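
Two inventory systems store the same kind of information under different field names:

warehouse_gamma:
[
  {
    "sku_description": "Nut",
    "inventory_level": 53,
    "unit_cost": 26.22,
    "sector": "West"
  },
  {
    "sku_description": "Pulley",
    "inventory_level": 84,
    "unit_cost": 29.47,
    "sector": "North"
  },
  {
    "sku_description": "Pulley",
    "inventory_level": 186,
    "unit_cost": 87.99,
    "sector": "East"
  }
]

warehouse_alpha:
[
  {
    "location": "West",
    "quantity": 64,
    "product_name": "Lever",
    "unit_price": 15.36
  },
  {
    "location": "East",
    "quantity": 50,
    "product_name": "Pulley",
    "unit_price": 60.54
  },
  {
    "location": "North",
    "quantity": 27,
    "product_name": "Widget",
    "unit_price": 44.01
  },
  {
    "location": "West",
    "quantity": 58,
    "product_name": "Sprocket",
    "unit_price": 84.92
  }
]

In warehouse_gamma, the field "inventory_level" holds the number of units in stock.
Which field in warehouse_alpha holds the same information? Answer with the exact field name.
quantity

In warehouse_gamma, "inventory_level" holds the number of units in stock.
The fields in warehouse_alpha are: "location", "quantity", "product_name", "unit_price".
"quantity" is the match: the name refers to the same concept and its values are whole-number counts (e.g. 64, 50).
The other fields ("location", "product_name", "unit_price") hold different kinds of data.

So "inventory_level" in warehouse_gamma corresponds to "quantity" in warehouse_alpha.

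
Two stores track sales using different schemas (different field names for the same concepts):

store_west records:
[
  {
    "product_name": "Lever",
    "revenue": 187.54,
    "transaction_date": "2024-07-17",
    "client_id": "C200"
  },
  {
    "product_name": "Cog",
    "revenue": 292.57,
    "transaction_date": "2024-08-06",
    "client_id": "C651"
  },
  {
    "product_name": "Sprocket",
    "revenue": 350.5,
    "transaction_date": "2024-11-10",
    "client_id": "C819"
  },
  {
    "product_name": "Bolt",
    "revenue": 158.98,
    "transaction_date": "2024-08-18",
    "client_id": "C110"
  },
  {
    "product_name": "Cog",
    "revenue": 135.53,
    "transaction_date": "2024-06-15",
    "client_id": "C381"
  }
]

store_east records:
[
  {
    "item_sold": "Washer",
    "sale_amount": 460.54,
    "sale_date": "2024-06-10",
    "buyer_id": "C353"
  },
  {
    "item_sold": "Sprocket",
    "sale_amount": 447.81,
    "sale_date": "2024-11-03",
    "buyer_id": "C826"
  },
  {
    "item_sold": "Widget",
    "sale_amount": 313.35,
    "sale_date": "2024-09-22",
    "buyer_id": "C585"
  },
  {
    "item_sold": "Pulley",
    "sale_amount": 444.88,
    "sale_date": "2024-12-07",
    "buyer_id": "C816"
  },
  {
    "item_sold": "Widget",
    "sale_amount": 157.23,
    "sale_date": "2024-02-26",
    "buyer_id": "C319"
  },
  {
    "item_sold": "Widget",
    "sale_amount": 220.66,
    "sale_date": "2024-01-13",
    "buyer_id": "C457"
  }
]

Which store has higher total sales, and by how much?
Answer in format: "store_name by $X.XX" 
store_east by $919.35

Schema mapping: "revenue" (store_west) = "sale_amount" (store_east) = sale amount

Total for store_west: 1125.12
Total for store_east: 2044.47

Difference: |1125.12 - 2044.47| = 919.35
store_east has higher sales by $919.35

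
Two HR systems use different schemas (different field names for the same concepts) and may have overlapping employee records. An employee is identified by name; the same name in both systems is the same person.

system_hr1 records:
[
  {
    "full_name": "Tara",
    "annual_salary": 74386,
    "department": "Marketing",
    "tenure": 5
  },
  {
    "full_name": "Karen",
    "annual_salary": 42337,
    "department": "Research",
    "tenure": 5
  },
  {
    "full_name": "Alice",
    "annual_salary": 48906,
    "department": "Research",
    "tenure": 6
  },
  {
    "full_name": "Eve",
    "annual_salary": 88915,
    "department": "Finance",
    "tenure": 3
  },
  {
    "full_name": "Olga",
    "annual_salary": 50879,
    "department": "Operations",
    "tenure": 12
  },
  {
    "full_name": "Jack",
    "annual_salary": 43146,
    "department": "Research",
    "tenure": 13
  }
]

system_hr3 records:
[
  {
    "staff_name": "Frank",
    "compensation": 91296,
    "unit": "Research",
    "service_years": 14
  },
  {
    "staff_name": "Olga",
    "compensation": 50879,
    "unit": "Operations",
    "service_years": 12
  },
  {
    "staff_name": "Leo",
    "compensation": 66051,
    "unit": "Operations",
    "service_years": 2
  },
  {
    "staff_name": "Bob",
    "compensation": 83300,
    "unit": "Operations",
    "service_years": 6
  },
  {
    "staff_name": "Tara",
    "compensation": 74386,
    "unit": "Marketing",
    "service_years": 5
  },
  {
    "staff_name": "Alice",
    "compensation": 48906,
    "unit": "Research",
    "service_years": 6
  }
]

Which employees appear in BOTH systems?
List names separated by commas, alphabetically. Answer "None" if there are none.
Alice, Olga, Tara

Schema mapping: "full_name" (system_hr1) = "staff_name" (system_hr3) = employee name

Names in system_hr1: ['Alice', 'Eve', 'Jack', 'Karen', 'Olga', 'Tara']
Names in system_hr3: ['Alice', 'Bob', 'Frank', 'Leo', 'Olga', 'Tara']

Intersection: ['Alice', 'Olga', 'Tara']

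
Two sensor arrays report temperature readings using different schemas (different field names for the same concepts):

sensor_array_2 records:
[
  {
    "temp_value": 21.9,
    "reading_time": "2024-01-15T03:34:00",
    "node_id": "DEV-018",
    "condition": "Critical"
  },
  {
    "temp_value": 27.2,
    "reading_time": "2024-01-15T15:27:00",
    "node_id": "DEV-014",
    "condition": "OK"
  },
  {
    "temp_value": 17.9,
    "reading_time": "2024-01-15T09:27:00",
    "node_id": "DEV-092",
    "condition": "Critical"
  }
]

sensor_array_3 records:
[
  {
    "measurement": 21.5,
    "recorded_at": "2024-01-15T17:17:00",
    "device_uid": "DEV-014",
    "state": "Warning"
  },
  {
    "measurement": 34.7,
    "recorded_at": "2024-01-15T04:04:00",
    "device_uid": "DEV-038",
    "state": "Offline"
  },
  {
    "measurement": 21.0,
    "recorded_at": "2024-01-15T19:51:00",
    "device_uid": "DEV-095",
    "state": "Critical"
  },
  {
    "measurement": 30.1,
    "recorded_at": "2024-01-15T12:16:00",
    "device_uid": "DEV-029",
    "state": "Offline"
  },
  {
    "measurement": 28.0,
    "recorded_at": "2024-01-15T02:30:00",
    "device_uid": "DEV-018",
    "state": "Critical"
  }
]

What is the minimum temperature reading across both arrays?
17.9

Schema mapping: "temp_value" (sensor_array_2) = "measurement" (sensor_array_3) = temperature reading

Minimum in sensor_array_2: 17.9
Minimum in sensor_array_3: 21.0

Overall minimum: min(17.9, 21.0) = 17.9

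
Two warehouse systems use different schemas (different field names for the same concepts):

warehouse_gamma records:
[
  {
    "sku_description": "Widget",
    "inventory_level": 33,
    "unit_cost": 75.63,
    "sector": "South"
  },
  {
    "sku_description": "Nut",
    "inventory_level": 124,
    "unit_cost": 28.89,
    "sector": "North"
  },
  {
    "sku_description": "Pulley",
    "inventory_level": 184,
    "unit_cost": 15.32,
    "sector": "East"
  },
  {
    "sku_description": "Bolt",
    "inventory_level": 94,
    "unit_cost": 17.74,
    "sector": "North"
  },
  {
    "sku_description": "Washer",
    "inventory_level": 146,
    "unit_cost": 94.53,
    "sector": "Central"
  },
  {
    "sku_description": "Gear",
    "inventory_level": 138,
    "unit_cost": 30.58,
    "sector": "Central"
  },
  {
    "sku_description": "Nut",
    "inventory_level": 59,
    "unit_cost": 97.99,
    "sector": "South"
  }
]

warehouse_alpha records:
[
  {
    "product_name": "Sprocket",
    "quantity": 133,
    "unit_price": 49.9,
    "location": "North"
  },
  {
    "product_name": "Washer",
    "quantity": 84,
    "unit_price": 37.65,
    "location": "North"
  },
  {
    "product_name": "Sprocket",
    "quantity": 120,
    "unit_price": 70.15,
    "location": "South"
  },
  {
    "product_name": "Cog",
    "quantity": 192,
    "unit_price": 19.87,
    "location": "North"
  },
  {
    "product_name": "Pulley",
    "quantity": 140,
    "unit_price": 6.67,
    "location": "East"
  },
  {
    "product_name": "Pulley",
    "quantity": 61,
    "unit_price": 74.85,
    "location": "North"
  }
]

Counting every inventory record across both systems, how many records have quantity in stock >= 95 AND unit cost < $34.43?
5

Schema mappings:
- "inventory_level" (warehouse_gamma) = "quantity" (warehouse_alpha) = quantity
- "unit_cost" (warehouse_gamma) = "unit_price" (warehouse_alpha) = unit cost

Records meeting both conditions in warehouse_gamma: 3
Records meeting both conditions in warehouse_alpha: 2

Total: 3 + 2 = 5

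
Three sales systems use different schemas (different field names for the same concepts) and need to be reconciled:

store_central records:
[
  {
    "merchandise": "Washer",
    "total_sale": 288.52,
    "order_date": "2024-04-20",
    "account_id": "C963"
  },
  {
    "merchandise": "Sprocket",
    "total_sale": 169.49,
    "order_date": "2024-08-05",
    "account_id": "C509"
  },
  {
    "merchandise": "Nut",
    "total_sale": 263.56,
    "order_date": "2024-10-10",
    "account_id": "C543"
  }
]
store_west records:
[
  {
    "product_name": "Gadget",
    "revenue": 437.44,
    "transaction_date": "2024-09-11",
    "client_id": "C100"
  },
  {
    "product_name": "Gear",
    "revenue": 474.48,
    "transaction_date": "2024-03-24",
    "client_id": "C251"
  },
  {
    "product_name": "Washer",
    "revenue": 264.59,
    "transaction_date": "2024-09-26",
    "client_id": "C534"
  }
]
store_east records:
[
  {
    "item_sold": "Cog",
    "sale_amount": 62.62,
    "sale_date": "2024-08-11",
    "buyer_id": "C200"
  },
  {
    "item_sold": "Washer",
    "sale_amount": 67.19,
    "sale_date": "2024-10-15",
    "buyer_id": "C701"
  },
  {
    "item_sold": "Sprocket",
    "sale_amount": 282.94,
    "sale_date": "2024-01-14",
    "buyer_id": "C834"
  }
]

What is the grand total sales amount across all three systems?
2310.83

Schema reconciliation - all amount fields map to sale amount:

store_central (total_sale): 721.57
store_west (revenue): 1176.51
store_east (sale_amount): 412.75

Grand total: 2310.83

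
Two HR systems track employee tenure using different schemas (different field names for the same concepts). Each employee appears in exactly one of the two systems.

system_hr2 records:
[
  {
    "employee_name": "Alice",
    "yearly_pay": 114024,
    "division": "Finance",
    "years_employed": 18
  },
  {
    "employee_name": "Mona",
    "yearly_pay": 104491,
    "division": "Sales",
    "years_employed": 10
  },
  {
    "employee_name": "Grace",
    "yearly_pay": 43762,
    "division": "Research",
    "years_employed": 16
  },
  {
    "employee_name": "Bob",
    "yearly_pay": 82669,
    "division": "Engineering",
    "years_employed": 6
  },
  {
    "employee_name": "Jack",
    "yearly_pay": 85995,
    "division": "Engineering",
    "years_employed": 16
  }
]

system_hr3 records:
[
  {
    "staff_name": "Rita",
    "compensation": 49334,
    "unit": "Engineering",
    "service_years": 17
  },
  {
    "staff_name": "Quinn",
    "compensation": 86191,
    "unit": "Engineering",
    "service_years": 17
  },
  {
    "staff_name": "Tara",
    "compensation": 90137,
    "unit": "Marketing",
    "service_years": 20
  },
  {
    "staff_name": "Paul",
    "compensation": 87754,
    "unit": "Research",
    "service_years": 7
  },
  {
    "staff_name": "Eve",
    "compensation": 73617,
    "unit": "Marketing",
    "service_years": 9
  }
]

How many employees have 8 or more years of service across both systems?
8

Reconcile schemas: "years_employed" (system_hr2) = "service_years" (system_hr3) = years of service

From system_hr2: 4 employees with >= 8 years
From system_hr3: 4 employees with >= 8 years

Total: 4 + 4 = 8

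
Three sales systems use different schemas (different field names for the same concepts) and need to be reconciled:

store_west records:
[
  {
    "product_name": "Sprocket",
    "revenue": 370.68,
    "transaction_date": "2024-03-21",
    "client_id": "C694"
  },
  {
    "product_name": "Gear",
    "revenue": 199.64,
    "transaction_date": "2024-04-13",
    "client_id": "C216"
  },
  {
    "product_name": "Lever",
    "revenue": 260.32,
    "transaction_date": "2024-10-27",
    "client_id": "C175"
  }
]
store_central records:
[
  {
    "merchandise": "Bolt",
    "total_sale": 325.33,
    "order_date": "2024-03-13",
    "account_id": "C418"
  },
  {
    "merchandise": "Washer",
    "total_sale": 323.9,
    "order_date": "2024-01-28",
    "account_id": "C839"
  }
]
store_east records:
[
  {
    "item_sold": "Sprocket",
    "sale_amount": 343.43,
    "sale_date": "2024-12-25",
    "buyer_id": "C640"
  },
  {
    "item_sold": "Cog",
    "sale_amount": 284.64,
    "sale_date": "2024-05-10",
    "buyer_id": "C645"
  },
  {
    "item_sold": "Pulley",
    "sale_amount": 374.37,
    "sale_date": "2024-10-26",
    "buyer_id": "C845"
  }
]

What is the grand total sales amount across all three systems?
2482.31

Schema reconciliation - all amount fields map to sale amount:

store_west (revenue): 830.64
store_central (total_sale): 649.23
store_east (sale_amount): 1002.44

Grand total: 2482.31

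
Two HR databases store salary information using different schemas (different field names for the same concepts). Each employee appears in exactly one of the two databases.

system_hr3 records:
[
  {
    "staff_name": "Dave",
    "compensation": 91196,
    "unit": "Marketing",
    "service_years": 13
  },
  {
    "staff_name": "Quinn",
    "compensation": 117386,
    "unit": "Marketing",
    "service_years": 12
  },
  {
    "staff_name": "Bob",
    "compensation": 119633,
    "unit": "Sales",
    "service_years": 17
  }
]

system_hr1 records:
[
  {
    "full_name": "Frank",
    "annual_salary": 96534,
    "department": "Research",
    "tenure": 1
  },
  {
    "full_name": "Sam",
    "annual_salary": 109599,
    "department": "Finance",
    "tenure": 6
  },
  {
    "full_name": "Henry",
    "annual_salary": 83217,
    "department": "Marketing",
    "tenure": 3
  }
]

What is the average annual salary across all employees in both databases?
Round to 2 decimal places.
102927.50

Schema mapping: "compensation" (system_hr3) = "annual_salary" (system_hr1) = annual salary

All salaries: [91196, 117386, 119633, 96534, 109599, 83217]
Sum: 617565
Count: 6
Average: 617565 / 6 = 102927.50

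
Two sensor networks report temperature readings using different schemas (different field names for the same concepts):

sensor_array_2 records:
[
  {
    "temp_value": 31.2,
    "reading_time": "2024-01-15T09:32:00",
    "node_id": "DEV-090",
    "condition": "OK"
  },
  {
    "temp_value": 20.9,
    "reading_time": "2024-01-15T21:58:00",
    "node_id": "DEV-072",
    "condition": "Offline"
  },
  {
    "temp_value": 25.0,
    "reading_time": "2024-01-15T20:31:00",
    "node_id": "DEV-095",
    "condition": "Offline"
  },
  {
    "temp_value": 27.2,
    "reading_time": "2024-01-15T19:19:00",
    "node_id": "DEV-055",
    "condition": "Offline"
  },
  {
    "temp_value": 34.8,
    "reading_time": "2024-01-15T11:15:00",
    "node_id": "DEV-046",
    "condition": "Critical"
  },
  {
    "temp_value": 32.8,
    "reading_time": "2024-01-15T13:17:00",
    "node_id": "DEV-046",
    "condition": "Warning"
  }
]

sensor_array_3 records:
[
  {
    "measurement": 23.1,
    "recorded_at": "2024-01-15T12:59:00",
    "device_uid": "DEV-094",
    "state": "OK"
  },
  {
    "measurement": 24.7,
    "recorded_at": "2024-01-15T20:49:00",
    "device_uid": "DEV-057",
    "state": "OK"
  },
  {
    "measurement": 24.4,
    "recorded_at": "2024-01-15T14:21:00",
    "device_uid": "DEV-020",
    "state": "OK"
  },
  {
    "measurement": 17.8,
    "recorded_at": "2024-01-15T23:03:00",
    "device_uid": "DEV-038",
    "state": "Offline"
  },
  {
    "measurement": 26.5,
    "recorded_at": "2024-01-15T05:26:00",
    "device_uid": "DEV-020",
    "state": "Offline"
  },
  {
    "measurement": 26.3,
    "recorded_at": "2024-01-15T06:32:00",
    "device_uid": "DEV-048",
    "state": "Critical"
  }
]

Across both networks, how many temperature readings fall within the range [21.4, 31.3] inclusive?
8

Schema mapping: "temp_value" (sensor_array_2) = "measurement" (sensor_array_3) = temperature

Readings in [21.4, 31.3] from sensor_array_2: 3
Readings in [21.4, 31.3] from sensor_array_3: 5

Total count: 3 + 5 = 8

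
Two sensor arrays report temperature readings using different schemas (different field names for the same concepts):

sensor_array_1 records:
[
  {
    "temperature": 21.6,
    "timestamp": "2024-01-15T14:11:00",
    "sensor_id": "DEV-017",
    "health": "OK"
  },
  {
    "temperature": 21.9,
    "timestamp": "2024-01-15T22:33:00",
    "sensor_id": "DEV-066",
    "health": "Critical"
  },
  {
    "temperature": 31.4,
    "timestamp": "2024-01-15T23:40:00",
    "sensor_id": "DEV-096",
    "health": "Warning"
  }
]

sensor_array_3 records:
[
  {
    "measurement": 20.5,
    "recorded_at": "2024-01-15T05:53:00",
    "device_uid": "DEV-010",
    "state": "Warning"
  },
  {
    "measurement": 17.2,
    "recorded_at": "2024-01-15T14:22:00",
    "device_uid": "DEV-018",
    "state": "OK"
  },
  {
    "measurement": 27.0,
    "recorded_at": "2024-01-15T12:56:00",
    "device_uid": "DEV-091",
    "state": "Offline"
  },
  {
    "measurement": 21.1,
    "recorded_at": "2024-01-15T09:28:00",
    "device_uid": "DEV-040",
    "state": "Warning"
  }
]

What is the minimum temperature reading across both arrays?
17.2

Schema mapping: "temperature" (sensor_array_1) = "measurement" (sensor_array_3) = temperature reading

Minimum in sensor_array_1: 21.6
Minimum in sensor_array_3: 17.2

Overall minimum: min(21.6, 17.2) = 17.2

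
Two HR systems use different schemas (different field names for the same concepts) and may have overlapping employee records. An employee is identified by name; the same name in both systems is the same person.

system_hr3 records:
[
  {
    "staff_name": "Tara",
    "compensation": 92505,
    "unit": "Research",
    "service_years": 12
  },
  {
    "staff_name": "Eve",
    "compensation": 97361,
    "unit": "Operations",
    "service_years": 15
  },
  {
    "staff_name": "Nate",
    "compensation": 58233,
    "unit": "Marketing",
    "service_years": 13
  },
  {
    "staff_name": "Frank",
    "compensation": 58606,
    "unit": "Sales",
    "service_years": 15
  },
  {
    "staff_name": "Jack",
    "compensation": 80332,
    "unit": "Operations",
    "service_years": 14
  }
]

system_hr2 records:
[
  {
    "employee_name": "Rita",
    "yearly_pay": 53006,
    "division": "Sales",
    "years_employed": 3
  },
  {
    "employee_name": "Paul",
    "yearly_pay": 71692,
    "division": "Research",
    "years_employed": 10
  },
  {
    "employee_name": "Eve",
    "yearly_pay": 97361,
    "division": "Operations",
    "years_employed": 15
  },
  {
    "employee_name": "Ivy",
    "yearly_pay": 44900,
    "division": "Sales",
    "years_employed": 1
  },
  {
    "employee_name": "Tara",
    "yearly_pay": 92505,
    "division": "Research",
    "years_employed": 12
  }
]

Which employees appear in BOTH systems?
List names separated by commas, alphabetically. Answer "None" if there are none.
Eve, Tara

Schema mapping: "staff_name" (system_hr3) = "employee_name" (system_hr2) = employee name

Names in system_hr3: ['Eve', 'Frank', 'Jack', 'Nate', 'Tara']
Names in system_hr2: ['Eve', 'Ivy', 'Paul', 'Rita', 'Tara']

Intersection: ['Eve', 'Tara']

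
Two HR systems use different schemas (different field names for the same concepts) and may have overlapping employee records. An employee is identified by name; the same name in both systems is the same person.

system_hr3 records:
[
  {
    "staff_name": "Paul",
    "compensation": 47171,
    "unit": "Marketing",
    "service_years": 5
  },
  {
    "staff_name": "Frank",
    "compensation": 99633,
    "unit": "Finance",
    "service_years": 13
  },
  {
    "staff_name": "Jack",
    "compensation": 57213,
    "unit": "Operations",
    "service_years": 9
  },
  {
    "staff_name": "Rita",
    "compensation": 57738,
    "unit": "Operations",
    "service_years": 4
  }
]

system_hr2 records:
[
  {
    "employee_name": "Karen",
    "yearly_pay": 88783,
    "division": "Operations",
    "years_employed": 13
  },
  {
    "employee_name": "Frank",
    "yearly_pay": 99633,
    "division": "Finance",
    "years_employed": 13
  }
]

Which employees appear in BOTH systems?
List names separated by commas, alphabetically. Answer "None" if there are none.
Frank

Schema mapping: "staff_name" (system_hr3) = "employee_name" (system_hr2) = employee name

Names in system_hr3: ['Frank', 'Jack', 'Paul', 'Rita']
Names in system_hr2: ['Frank', 'Karen']

Intersection: ['Frank']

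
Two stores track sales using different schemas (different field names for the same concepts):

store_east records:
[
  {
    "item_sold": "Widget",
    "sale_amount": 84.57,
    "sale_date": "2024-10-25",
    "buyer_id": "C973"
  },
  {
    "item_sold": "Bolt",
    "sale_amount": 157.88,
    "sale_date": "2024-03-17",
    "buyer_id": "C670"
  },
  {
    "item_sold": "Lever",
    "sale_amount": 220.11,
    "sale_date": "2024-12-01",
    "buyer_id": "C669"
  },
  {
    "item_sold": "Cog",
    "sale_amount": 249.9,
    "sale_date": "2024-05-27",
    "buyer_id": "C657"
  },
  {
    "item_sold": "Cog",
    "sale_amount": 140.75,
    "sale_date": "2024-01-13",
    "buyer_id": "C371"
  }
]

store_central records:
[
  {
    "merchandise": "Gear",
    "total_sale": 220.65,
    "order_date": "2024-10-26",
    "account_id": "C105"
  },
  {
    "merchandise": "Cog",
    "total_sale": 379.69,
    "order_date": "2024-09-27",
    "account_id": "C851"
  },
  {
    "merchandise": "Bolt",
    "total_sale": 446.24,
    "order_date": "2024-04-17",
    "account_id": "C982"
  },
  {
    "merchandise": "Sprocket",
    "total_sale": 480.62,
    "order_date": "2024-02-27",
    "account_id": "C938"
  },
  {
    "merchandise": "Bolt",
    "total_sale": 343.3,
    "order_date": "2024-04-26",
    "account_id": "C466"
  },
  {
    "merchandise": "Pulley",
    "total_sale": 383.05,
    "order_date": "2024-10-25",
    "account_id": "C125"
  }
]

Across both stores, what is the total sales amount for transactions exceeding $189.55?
2723.56

Schema mapping: "sale_amount" (store_east) = "total_sale" (store_central) = sale amount

Sum of sales > $189.55 in store_east: 470.01
Sum of sales > $189.55 in store_central: 2253.55

Total: 470.01 + 2253.55 = 2723.56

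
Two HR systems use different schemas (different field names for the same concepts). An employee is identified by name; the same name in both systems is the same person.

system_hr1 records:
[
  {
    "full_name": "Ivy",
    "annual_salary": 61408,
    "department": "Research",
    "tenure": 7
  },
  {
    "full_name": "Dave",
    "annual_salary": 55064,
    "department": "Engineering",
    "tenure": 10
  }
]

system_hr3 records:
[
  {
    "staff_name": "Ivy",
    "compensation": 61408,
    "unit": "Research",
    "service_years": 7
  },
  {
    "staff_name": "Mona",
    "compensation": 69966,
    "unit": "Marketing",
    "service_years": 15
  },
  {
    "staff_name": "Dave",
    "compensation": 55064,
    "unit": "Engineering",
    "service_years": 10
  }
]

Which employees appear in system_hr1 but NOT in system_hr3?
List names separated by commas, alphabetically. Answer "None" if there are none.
None

Schema mapping: "full_name" (system_hr1) = "staff_name" (system_hr3) = employee name

Names in system_hr1: ['Dave', 'Ivy']
Names in system_hr3: ['Dave', 'Ivy', 'Mona']

In system_hr1 but not system_hr3: None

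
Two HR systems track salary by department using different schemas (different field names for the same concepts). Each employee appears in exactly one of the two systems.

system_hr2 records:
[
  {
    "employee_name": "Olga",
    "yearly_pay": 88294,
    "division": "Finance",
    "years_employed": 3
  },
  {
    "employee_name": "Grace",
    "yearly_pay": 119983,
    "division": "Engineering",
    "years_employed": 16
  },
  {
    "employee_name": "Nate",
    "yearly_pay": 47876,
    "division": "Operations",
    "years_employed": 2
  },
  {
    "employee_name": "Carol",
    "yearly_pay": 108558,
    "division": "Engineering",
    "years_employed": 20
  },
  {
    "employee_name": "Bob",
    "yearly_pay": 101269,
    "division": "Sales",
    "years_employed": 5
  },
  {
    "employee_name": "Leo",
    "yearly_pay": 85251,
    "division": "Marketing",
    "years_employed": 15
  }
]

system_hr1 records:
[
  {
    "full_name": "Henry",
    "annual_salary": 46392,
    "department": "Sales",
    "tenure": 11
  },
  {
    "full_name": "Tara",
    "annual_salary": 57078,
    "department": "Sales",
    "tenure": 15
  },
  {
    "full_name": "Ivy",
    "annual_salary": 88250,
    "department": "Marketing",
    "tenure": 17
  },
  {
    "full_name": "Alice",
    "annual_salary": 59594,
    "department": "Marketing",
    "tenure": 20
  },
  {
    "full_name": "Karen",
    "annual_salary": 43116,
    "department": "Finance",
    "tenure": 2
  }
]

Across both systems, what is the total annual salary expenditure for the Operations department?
47876

Schema mappings:
- "division" (system_hr2) = "department" (system_hr1) = department
- "yearly_pay" (system_hr2) = "annual_salary" (system_hr1) = salary

Operations salaries from system_hr2: 47876
Operations salaries from system_hr1: 0

Total: 47876 + 0 = 47876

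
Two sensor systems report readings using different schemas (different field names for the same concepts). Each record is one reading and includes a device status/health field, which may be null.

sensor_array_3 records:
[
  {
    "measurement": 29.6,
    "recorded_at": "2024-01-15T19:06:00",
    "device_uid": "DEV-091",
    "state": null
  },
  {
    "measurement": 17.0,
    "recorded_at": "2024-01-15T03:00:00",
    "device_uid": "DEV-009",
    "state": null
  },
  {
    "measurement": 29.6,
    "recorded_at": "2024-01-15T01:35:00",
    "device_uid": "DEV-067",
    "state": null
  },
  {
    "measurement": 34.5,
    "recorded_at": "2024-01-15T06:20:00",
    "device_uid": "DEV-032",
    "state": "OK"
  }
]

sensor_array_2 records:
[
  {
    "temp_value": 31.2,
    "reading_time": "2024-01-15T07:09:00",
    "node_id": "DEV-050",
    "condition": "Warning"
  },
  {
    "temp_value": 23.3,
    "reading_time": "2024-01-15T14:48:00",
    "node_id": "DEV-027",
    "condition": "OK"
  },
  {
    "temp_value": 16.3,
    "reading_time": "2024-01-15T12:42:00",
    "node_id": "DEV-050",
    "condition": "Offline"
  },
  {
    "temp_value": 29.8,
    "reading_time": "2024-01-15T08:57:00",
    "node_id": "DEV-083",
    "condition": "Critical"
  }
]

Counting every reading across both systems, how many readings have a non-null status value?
5

Schema mapping: "state" (sensor_array_3) = "condition" (sensor_array_2) = status

Non-null in sensor_array_3: 1
Non-null in sensor_array_2: 4

Total non-null: 1 + 4 = 5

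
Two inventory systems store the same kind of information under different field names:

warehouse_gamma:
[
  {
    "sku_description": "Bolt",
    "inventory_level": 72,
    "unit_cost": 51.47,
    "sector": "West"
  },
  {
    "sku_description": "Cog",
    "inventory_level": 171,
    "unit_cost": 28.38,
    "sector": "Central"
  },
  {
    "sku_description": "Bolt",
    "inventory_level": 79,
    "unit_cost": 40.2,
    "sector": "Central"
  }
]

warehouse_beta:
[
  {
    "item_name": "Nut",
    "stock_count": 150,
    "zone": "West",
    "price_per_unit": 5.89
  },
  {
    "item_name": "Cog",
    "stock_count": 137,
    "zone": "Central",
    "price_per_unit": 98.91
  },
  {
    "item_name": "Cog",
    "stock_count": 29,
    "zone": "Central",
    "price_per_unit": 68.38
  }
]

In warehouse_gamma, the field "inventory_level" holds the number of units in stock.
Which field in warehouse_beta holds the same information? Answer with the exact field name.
stock_count

In warehouse_gamma, "inventory_level" holds the number of units in stock.
The fields in warehouse_beta are: "item_name", "stock_count", "zone", "price_per_unit".
"stock_count" is the match: the name refers to the same concept and its values are whole-number counts (e.g. 150, 137).
The other fields ("item_name", "zone", "price_per_unit") hold different kinds of data.

So "inventory_level" in warehouse_gamma corresponds to "stock_count" in warehouse_beta.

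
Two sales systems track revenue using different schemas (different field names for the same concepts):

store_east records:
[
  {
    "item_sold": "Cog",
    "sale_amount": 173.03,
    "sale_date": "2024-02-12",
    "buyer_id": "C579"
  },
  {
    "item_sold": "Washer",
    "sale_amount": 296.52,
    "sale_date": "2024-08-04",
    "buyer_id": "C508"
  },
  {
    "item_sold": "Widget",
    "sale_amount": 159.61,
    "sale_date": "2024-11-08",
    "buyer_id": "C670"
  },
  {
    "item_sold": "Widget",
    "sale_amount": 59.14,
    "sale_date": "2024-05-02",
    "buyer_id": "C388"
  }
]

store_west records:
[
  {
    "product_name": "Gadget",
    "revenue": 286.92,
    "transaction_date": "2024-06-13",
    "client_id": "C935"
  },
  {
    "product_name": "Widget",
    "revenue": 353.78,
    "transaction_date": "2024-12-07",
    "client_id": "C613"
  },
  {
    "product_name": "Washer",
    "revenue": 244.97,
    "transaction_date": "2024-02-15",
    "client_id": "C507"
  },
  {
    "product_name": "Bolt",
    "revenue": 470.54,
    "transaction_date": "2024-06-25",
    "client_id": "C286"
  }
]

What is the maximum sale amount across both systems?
470.54

Reconcile: "sale_amount" (store_east) = "revenue" (store_west) = sale amount

Maximum in store_east: 296.52
Maximum in store_west: 470.54

Overall maximum: max(296.52, 470.54) = 470.54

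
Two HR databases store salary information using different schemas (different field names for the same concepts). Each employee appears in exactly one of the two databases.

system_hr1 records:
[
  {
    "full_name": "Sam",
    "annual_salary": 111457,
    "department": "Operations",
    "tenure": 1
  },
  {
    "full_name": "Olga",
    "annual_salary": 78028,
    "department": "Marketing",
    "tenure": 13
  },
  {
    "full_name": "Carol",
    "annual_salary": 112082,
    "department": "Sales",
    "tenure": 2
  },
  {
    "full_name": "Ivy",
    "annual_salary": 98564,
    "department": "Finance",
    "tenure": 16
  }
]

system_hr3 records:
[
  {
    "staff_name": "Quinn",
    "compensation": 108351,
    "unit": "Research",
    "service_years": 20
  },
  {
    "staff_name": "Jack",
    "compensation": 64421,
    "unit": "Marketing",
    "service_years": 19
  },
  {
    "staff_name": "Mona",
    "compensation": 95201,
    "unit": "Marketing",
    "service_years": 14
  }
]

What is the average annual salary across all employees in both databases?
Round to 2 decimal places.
95443.43

Schema mapping: "annual_salary" (system_hr1) = "compensation" (system_hr3) = annual salary

All salaries: [111457, 78028, 112082, 98564, 108351, 64421, 95201]
Sum: 668104
Count: 7
Average: 668104 / 7 = 95443.43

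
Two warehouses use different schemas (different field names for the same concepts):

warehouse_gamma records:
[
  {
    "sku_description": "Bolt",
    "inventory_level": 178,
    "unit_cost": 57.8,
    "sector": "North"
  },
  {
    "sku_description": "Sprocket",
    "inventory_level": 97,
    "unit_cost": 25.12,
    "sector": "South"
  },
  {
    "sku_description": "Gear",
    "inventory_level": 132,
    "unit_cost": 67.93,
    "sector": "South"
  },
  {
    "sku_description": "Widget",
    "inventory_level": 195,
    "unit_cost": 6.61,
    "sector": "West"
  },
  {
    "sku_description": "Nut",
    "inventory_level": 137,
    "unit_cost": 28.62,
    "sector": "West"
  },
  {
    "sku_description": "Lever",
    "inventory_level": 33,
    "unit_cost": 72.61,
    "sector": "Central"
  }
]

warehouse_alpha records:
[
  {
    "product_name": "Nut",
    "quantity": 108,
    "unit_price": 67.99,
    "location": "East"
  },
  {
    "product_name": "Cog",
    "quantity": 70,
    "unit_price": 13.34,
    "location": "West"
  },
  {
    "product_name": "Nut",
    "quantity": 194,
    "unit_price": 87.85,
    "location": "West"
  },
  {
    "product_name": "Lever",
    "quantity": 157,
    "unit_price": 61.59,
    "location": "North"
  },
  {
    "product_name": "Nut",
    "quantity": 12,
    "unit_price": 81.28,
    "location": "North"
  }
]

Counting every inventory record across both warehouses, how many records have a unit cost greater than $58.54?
6

Schema mapping: "unit_cost" (warehouse_gamma) = "unit_price" (warehouse_alpha) = unit cost

Records > $58.54 in warehouse_gamma: 2
Records > $58.54 in warehouse_alpha: 4

Total count: 2 + 4 = 6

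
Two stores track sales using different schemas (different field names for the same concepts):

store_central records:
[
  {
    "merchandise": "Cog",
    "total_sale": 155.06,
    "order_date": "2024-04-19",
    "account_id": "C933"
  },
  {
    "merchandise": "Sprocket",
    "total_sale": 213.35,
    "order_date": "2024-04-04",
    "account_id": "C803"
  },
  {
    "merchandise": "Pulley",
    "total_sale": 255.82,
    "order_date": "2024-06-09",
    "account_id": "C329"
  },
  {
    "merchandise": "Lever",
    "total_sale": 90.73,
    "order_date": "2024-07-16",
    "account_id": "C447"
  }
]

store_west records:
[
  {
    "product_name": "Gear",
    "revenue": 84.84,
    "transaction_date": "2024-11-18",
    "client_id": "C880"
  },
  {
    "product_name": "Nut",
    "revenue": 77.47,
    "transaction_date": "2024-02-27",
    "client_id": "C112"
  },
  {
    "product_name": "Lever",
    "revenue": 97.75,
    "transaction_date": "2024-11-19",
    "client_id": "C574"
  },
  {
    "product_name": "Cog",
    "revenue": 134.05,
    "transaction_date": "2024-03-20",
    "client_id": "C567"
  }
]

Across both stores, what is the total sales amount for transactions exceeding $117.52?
758.28

Schema mapping: "total_sale" (store_central) = "revenue" (store_west) = sale amount

Sum of sales > $117.52 in store_central: 624.23
Sum of sales > $117.52 in store_west: 134.05

Total: 624.23 + 134.05 = 758.28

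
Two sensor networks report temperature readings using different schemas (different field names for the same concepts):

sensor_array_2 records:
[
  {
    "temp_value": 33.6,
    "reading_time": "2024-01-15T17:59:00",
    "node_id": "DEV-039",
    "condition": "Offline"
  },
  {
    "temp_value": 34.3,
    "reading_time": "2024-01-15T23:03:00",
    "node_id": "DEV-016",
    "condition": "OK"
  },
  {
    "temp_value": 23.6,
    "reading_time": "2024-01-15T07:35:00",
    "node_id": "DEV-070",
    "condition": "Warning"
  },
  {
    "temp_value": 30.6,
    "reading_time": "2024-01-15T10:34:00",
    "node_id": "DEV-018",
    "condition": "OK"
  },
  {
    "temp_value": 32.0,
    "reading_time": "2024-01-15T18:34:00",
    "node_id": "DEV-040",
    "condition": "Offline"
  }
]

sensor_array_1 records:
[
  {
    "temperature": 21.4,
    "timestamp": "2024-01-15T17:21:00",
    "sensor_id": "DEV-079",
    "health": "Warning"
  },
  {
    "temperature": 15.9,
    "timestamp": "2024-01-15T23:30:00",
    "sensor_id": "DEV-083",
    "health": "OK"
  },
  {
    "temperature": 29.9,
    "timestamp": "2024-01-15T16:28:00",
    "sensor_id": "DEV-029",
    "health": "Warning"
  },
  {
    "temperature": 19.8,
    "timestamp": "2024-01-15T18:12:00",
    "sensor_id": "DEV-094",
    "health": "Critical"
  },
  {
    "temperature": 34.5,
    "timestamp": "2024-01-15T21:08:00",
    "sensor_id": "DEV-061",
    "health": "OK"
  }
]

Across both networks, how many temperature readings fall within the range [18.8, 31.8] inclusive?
5

Schema mapping: "temp_value" (sensor_array_2) = "temperature" (sensor_array_1) = temperature

Readings in [18.8, 31.8] from sensor_array_2: 2
Readings in [18.8, 31.8] from sensor_array_1: 3

Total count: 2 + 3 = 5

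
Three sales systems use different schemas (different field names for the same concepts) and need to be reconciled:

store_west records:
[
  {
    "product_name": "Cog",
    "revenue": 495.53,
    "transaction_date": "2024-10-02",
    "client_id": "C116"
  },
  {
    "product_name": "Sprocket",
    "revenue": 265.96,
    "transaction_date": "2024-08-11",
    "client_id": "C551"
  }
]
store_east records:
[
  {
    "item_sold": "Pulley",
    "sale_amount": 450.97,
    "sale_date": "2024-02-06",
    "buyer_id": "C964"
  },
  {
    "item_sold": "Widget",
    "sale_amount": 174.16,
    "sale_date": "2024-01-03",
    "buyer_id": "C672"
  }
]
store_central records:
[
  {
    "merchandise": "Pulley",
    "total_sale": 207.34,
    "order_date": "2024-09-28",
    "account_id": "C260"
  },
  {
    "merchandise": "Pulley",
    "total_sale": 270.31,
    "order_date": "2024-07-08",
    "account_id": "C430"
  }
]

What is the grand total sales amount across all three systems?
1864.27

Schema reconciliation - all amount fields map to sale amount:

store_west (revenue): 761.49
store_east (sale_amount): 625.13
store_central (total_sale): 477.65

Grand total: 1864.27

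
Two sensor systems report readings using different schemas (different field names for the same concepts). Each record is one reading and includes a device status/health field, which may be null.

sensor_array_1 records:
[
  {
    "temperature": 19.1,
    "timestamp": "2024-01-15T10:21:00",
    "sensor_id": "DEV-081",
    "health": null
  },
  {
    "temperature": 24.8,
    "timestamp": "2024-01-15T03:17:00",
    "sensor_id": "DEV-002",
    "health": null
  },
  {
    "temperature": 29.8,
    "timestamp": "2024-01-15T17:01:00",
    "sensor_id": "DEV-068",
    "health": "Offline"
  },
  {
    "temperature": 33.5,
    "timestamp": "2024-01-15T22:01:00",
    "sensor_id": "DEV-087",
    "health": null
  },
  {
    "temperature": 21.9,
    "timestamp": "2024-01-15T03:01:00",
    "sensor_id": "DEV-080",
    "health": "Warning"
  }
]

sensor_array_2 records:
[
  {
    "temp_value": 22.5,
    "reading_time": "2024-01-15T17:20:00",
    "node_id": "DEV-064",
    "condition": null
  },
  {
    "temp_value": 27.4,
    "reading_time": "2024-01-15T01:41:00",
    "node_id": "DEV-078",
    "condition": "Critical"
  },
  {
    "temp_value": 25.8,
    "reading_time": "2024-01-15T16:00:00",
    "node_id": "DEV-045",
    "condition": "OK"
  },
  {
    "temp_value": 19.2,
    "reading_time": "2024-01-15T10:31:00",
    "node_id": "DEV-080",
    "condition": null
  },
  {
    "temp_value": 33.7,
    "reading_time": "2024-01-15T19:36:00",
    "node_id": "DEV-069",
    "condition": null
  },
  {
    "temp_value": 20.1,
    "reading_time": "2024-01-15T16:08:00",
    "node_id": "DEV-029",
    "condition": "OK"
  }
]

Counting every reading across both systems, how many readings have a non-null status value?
5

Schema mapping: "health" (sensor_array_1) = "condition" (sensor_array_2) = status

Non-null in sensor_array_1: 2
Non-null in sensor_array_2: 3

Total non-null: 2 + 3 = 5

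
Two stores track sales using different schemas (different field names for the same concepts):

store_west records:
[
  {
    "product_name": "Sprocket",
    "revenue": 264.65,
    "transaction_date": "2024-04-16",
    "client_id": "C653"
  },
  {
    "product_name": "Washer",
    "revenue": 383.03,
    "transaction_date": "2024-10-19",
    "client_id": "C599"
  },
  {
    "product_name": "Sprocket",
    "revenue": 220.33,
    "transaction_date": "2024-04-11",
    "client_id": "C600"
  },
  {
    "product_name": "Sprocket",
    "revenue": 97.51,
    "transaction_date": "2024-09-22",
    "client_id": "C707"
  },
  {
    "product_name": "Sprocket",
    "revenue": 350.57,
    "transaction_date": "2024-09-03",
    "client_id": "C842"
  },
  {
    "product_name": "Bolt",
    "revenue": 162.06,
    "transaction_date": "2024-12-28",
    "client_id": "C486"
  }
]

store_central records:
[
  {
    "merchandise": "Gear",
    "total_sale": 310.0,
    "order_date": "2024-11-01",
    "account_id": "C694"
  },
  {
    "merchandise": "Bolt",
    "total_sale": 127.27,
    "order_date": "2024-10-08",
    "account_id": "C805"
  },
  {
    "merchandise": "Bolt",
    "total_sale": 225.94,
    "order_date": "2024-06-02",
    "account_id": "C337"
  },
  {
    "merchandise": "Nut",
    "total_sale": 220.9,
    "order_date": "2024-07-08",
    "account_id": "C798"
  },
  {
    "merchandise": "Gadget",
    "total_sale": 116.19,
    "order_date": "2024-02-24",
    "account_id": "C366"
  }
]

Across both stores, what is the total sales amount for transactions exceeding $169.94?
1975.42

Schema mapping: "revenue" (store_west) = "total_sale" (store_central) = sale amount

Sum of sales > $169.94 in store_west: 1218.58
Sum of sales > $169.94 in store_central: 756.84

Total: 1218.58 + 756.84 = 1975.42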